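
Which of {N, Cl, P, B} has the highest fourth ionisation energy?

B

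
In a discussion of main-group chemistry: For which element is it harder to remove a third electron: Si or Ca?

Ca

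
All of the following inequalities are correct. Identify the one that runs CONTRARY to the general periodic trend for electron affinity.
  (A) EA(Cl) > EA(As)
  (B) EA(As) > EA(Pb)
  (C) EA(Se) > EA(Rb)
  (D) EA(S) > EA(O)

(D)

The general trend: electron affinity increases across a period and decreases down a group.
(A) Cl (period 3, group 17) vs As (period 4, group 15): the stated order agrees with the simple trend.
(B) As (period 4, group 15) vs Pb (period 6, group 14): the stated order agrees with the simple trend.
(C) Se (period 4, group 16) vs Rb (period 5, group 1): the stated order agrees with the simple trend.
(D) S (period 3, group 16) vs O (period 2, group 16): the stated order contradicts the simple trend.
The exception is (D): the compact 2p subshell of O repels the added electron more than S's larger 3p does.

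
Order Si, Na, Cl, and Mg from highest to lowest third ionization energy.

Mg, Na, Cl, Si

After 2 electrons have been removed, what remains? Si²⁺ still has 2 valence electrons; Na²⁺ is already 1 electron into the core; Cl²⁺ still has 5 valence electrons; Mg²⁺ is the bare [Ne] core.
Core electrons are held far more tightly than valence electrons, so Na and Mg top the IE_3 order.
Valence configurations: Si²⁺ [Ne]3s², Cl²⁺ [Ne]3s²3p³.
Tabulated IE_3 (kJ/mol): Si 3232, Na 6910, Cl 3822, Mg 7733.
Hence IE_3: Si < Cl < Na < Mg.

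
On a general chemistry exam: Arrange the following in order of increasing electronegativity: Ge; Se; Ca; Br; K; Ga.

K < Ca < Ga < Ge < Se < Br

Electronegativity increases across a period and decreases down a group, tracking effective nuclear charge and atomic size.
All lie in period 4, so electronegativity increases left to right.
So from lowest to highest: K < Ca < Ga < Ge < Se < Br.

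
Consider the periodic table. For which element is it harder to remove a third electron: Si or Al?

IE_3 is the cost of taking one more electron from the +2 cation: Si²⁺ still has 2 valence electrons; Al²⁺ still has 1 valence electron.
All are still removing valence electrons, so compare the +2 ions as you would atoms: IE_3 generally rises across a period (higher Z_eff) and falls down a group (larger shell), subject to the usual subshell exceptions.
Valence configurations: Si²⁺ [Ne]3s², Al²⁺ [Ne]3s¹.
Approximate IE_3 values (kJ/mol): Si 3232, Al 2745.
Overall IE_3 order: Al < Si.

Si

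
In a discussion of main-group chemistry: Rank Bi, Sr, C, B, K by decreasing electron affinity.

B is in period 2, group 13; C is in period 2, group 14; K is in period 4, group 1; Sr is in period 5, group 2; Bi is in period 6, group 15.
EA tends to increase across a period and decrease down a group, though the pattern is less regular than for IE or radius.
These span different periods and groups, so the two trends combine.
B > Sr: both effects reinforce here, so B is clearly the higher of the two.
K > B: this pair runs against the simple trend — see the exception note.
Bi > K: period and group pull opposite ways; the across-period shift dominates (91 vs 48 kJ/mol).
C > Bi: period and group pull opposite ways; the down-group shift dominates (122 vs 91 kJ/mol).
Note the exception: K has a higher electron affinity than B, contrary to the simple trend — B's ns²np¹ configuration gives only a small electron affinity — the sparsely filled np subshell binds an added electron weakly.
For reference (kJ/mol): B 27, C 122, K 48, Sr 5, Bi 91.
So from highest to lowest: C > Bi > K > B > Sr.

C > Bi > K > B > Sr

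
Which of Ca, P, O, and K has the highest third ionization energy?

IE_3 is the cost of taking one more electron from the +2 cation: Ca²⁺ is the bare [Ar] core; P²⁺ still has 3 valence electrons; O²⁺ still has 4 valence electrons; K²⁺ is already 1 electron into the core.
Usually core removal costs more than valence removal, but here the competition is close: a tightly held n=2 valence electron can cost more to remove than an n=3 core electron, so the actual values have to decide it.
Valence configurations: P²⁺ [Ne]3s²3p¹, O²⁺ [He]2s²2p².
Approximate IE_3 values (kJ/mol): Ca 4912, P 2914, O 5300, K 4420.
Putting it together, IE_3: P < K < Ca < O.

O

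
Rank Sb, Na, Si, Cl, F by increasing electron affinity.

Na, Sb, Si, F, Cl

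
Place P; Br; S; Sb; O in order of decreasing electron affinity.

Br > S > O > Sb > P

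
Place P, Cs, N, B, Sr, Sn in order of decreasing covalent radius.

Cs > Sr > Sn > P > B > N

Atomic radius shrinks across a period as nuclear charge pulls the same shell inward, and grows down a group as new shells are added.
Neither a single period nor a single group — weigh both effects.
B > N: B lies to the left of N in period 2, so the across-period effect alone puts B larger.
P > B: the two effects oppose for this pair; the down-group effect wins (111 vs 85 pm).
Sn > P: relative to P, both the across-period and down-group shifts push Sn's atomic radius up.
Sr > Sn: Sr lies to the left of Sn in period 5, so the across-period effect alone puts Sr larger.
Cs > Sr: both effects reinforce here, so Cs is clearly the larger of the two.
Tabulated atomic radius (pm): B 85, N 71, P 111, Sr 185, Sn 140, Cs 232.
So from largest to smallest: Cs > Sr > Sn > P > B > N.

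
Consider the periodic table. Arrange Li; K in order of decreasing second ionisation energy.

After 1 electron has been removed, what remains? Li⁺ is the bare [He] core; K⁺ is the bare [Ar] core.
All of these are removing an electron from a noble-gas core or deeper; the smaller core (lower principal quantum number) is held far more tightly, and within a period the higher nuclear charge binds the same core more tightly.
Tabulated IE_2 (kJ/mol): Li 7298, K 3052.
Overall IE_2 order: K < Li.

Li > K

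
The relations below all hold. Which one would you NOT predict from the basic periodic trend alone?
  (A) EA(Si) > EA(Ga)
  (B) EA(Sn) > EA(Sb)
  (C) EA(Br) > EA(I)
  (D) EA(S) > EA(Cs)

(B)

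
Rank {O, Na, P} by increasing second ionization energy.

The second ionization energy removes an electron from the +1 ion. For each element: O⁺ still has 5 valence electrons; Na⁺ is the bare [Ne] core; P⁺ still has 4 valence electrons.
Breaking into a closed-shell core is much more expensive than removing a leftover valence electron — Na has the largest IE_2 here.
Valence configurations: O⁺ [He]2s²2p³, P⁺ [Ne]3s²3p².
Tabulated IE_2 (kJ/mol): O 3388, Na 4562, P 1907.
Hence IE_2: P < O < Na.

P, O, Na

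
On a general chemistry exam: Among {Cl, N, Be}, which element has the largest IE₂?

N

The second ionization energy removes an electron from the +1 ion. For each element: Cl⁺ still has 6 valence electrons; N⁺ still has 4 valence electrons; Be⁺ still has 1 valence electron.
All are still removing valence electrons, so compare the +1 ions as you would atoms: IE_2 generally rises across a period (higher Z_eff) and falls down a group (larger shell), subject to the usual subshell exceptions.
Valence configurations: Cl⁺ [Ne]3s²3p⁴, N⁺ [He]2s²2p², Be⁺ [He]2s¹.
The numbers (kJ/mol): Cl 2298, N 2856, Be 1757.
So the second ionization energies run Be < Cl < N.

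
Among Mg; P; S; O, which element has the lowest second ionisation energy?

The second ionization energy removes an electron from the +1 ion. For each element: Mg⁺ still has 1 valence electron; P⁺ still has 4 valence electrons; S⁺ still has 5 valence electrons; O⁺ still has 5 valence electrons.
All are still removing valence electrons, so compare the +1 ions as you would atoms: IE_2 generally rises across a period (higher Z_eff) and falls down a group (larger shell), subject to the usual subshell exceptions.
Valence configurations: Mg⁺ [Ne]3s¹, P⁺ [Ne]3s²3p², S⁺ [Ne]3s²3p³, O⁺ [He]2s²2p³.
Tabulated IE_2 (kJ/mol): Mg 1451, P 1907, S 2252, O 3388.
Putting it together, IE_2: Mg < P < S < O.

Mg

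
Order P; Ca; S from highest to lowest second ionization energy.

The second ionization energy removes an electron from the +1 ion. For each element: P⁺ still has 4 valence electrons; Ca⁺ still has 1 valence electron; S⁺ still has 5 valence electrons.
All are still removing valence electrons, so compare the +1 ions as you would atoms: IE_2 generally rises across a period (higher Z_eff) and falls down a group (larger shell), subject to the usual subshell exceptions.
Valence configurations: P⁺ [Ne]3s²3p², Ca⁺ [Ar]4s¹, S⁺ [Ne]3s²3p³.
Approximate IE_2 values (kJ/mol): P 1907, Ca 1145, S 2252.
So the second ionization energies run Ca < P < S.

S > P > Ca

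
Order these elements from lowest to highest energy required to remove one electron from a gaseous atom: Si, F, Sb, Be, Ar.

Si, Sb, Be, Ar, F

Be is in period 2, group 2; F is in period 2, group 17; Si is in period 3, group 14; Ar is in period 3, group 18; Sb is in period 5, group 15.
Across a period the outer electron is held more tightly (higher IE₁); down a group it sits in a higher shell, more shielded, and comes off more easily.
These span different periods and groups, so the two trends combine.
Sb > Si: the two effects oppose for this pair; the across-period effect wins (831 vs 786 kJ/mol).
Be > Sb: the two effects oppose for this pair; the down-group effect wins (900 vs 831 kJ/mol).
Ar > Be: the two effects oppose for this pair; the across-period effect wins (1521 vs 900 kJ/mol).
F > Ar: period and group pull opposite ways; the down-group shift dominates (1681 vs 1521 kJ/mol).
Approximate values (kJ/mol): Be 900, F 1681, Si 786, Ar 1521, Sb 831.
So from lowest to highest: Si < Sb < Be < Ar < F.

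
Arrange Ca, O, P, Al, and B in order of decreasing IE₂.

O > B > P > Al > Ca

IE_2 is the cost of taking one more electron from the +1 cation: Ca⁺ still has 1 valence electron; O⁺ still has 5 valence electrons; P⁺ still has 4 valence electrons; Al⁺ still has 2 valence electrons; B⁺ still has 2 valence electrons.
All are still removing valence electrons, so compare the +1 ions as you would atoms: IE_2 generally rises across a period (higher Z_eff) and falls down a group (larger shell), subject to the usual subshell exceptions.
Valence configurations: Ca⁺ [Ar]4s¹, O⁺ [He]2s²2p³, P⁺ [Ne]3s²3p², Al⁺ [Ne]3s², B⁺ [He]2s².
The numbers (kJ/mol): Ca 1145, O 3388, P 1907, Al 1817, B 2427.
So the second ionization energies run Ca < Al < P < B < O.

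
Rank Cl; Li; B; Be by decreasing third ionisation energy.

IE_3 is the cost of taking one more electron from the +2 cation: Cl²⁺ still has 5 valence electrons; Li²⁺ is already 1 electron into the core; B²⁺ still has 1 valence electron; Be²⁺ is the bare [He] core.
Pulling an electron out of a noble-gas core costs far more than removing a remaining valence electron, so Li and Be sit at the high end of IE_3.
Valence configurations: Cl²⁺ [Ne]3s²3p³, B²⁺ [He]2s¹.
The numbers (kJ/mol): Cl 3822, Li 11815, B 3660, Be 14849.
Putting it together, IE_3: B < Cl < Li < Be.

Be > Li > Cl > B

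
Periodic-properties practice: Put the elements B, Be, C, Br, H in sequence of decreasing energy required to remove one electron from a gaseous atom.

H is in period 1, group 1; Be is in period 2, group 2; B is in period 2, group 13; C is in period 2, group 14; Br is in period 4, group 17.
Across a period the outer electron is held more tightly (higher IE₁); down a group it sits in a higher shell, more shielded, and comes off more easily.
Here both period and group differ, so the two effects have to be weighed against each other.
Be > B: this pair runs against the simple trend — see the exception note.
C > Be: C lies to the right of Be in period 2, so the across-period effect alone puts C higher.
Br > C: the two effects oppose for this pair; the across-period effect wins (1140 vs 1086 kJ/mol).
H > Br: the two effects oppose for this pair; the down-group effect wins (1312 vs 1140 kJ/mol).
Note the exception: Be has a higher first ionization energy than B, contrary to the simple trend — removing B's lone 2p electron is easier than breaking Be's filled 2s².
For reference (kJ/mol): H 1312, Be 900, B 801, C 1086, Br 1140.
So from highest to lowest: H > Br > C > Be > B.

H > Br > C > Be > B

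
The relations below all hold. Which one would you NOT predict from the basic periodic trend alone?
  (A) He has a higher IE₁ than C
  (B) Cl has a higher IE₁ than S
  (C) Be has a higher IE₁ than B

(C)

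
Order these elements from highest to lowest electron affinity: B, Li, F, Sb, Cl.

Li is in period 2, group 1; B is in period 2, group 13; F is in period 2, group 17; Cl is in period 3, group 17; Sb is in period 5, group 15.
Atoms with high Z_eff and room in the valence shell (especially the halogens) have the most exothermic electron affinities.
Here both period and group differ, so the two effects have to be weighed against each other.
Li > B: this pair runs against the simple trend — see the exception note.
Sb > Li: period and group pull opposite ways; the across-period shift dominates (103 vs 60 kJ/mol).
F > Sb: relative to Sb, both the across-period and down-group shifts push F's electron affinity up.
Cl > F: this pair runs against the simple trend — see the exception note.
Note the exception: Li has a higher electron affinity than B, contrary to the simple trend — B's ns²np¹ configuration gives only a small electron affinity — the sparsely filled np subshell binds an added electron weakly.
Note the exception: Cl has a higher electron affinity than F, contrary to the simple trend — F's small 2p subshell makes the incoming electron feel strong e⁻–e⁻ repulsion, so Cl actually releases more energy on gaining an electron.
Tabulated electron affinity (kJ/mol): Li 60, B 27, F 328, Cl 349, Sb 103.
So from highest to lowest: Cl > F > Sb > Li > B.

Cl > F > Sb > Li > B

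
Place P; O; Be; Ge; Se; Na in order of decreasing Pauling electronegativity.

O > Se > P > Ge > Be > Na

Atoms toward the upper right of the periodic table pull bonding electrons most strongly.
Here both period and group differ, so the two effects have to be weighed against each other.
Be > Na: relative to Na, both the across-period and down-group shifts push Be's electronegativity up.
Ge > Be: period and group pull opposite ways; the across-period shift dominates (2.01 vs 1.57).
P > Ge: relative to Ge, both the across-period and down-group shifts push P's electronegativity up.
Se > P: period and group pull opposite ways; the across-period shift dominates (2.55 vs 2.19).
O > Se: they share group 16; the group trend gives O the larger value.
Approximate values (Pauling): Be 1.57, O 3.44, Na 0.93, P 2.19, Ge 2.01, Se 2.55.
So from highest to lowest: O > Se > P > Ge > Be > Na.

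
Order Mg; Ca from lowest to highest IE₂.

IE_2 is the cost of taking one more electron from the +1 cation: Mg⁺ still has 1 valence electron; Ca⁺ still has 1 valence electron.
All are still removing valence electrons, so compare the +1 ions as you would atoms: IE_2 generally rises across a period (higher Z_eff) and falls down a group (larger shell), subject to the usual subshell exceptions.
Valence configurations: Mg⁺ [Ne]3s¹, Ca⁺ [Ar]4s¹.
Approximate IE_2 values (kJ/mol): Mg 1451, Ca 1145.
Hence IE_2: Ca < Mg.

Ca < Mg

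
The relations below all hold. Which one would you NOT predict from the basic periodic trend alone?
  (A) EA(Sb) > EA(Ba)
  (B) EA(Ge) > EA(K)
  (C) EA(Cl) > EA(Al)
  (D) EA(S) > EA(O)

(D)

The general trend: electron affinity increases across a period and decreases down a group.
(A) Sb (period 5, group 15) vs Ba (period 6, group 2): the stated order agrees with the simple trend.
(B) Ge (period 4, group 14) vs K (period 4, group 1): the stated order agrees with the simple trend.
(C) Cl (period 3, group 17) vs Al (period 3, group 13): the stated order agrees with the simple trend.
(D) S (period 3, group 16) vs O (period 2, group 16): the stated order contradicts the simple trend.
The exception is (D): the compact 2p subshell of O repels the added electron more than S's larger 3p does.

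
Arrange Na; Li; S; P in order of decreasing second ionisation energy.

After 1 electron has been removed, what remains? Na⁺ is the bare [Ne] core; Li⁺ is the bare [He] core; S⁺ still has 5 valence electrons; P⁺ still has 4 valence electrons.
Breaking into a closed-shell core is much more expensive than removing a leftover valence electron — Na and Li have the largest IE_2 here.
Valence configurations: S⁺ [Ne]3s²3p³, P⁺ [Ne]3s²3p².
Tabulated IE_2 (kJ/mol): Na 4562, Li 7298, S 2252, P 1907.
Overall IE_2 order: P < S < Na < Li.

Li > Na > S > P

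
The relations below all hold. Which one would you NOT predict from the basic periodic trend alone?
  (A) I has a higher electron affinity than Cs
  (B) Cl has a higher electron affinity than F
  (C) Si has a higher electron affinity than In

The general trend: electron affinity increases across a period and decreases down a group.
(A) I (period 5, group 17) vs Cs (period 6, group 1): the stated order agrees with the simple trend.
(B) Cl (period 3, group 17) vs F (period 2, group 17): the stated order contradicts the simple trend.
(C) Si (period 3, group 14) vs In (period 5, group 13): the stated order agrees with the simple trend.
The exception is (B): F's small 2p subshell makes the incoming electron feel strong e⁻–e⁻ repulsion, so Cl actually releases more energy on gaining an electron.

(B)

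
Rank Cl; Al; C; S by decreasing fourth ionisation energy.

Consider each +3 ion: Cl³⁺ still has 4 valence electrons; Al³⁺ is the bare [Ne] core; C³⁺ still has 1 valence electron; S³⁺ still has 3 valence electrons.
Pulling an electron out of a noble-gas core costs far more than removing a remaining valence electron, so Al sits at the high end of IE_4.
Valence configurations: Cl³⁺ [Ne]3s²3p², C³⁺ [He]2s¹, S³⁺ [Ne]3s²3p¹.
The numbers (kJ/mol): Cl 5159, Al 11577, C 6223, S 4556.
Hence IE_4: S < Cl < C < Al.

Al > C > Cl > S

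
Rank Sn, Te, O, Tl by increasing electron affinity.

O is in period 2, group 16; Sn is in period 5, group 14; Te is in period 5, group 16; Tl is in period 6, group 13.
Adding an electron releases more energy for atoms nearer the top right (short of the noble gases).
These span different periods and groups, so the two trends combine.
Sn > Tl: relative to Tl, both the across-period and down-group shifts push Sn's electron affinity up.
O > Sn: both effects reinforce here, so O is clearly the higher of the two.
Te > O: this pair runs against the simple trend — see the exception note.
Note the exception: Te has a higher electron affinity than O, contrary to the simple trend — O's compact 2p subshell gives strong electron–electron repulsion on the added electron.
Approximate values (kJ/mol): O 141, Sn 107, Te 190, Tl 19.
So from lowest to highest: Tl < Sn < O < Te.

Tl, Sn, O, Te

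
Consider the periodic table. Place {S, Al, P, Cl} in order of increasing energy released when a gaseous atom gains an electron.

Al < P < S < Cl

Al is in period 3, group 13; P is in period 3, group 15; S is in period 3, group 16; Cl is in period 3, group 17.
EA tends to increase across a period and decrease down a group, though the pattern is less regular than for IE or radius.
All lie in period 3, so electron affinity increases left to right.
So from lowest to highest: Al < P < S < Cl.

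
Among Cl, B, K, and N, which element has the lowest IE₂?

Cl

IE_2 is the cost of taking one more electron from the +1 cation: Cl⁺ still has 6 valence electrons; B⁺ still has 2 valence electrons; K⁺ is the bare [Ar] core; N⁺ still has 4 valence electrons.
Pulling an electron out of a noble-gas core costs far more than removing a remaining valence electron, so K sits at the high end of IE_2.
Valence configurations: Cl⁺ [Ne]3s²3p⁴, B⁺ [He]2s², N⁺ [He]2s²2p².
Tabulated IE_2 (kJ/mol): Cl 2298, B 2427, K 3052, N 2856.
So the second ionization energies run Cl < B < N < K.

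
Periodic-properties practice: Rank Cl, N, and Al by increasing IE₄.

Cl < N < Al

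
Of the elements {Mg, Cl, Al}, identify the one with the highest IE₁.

Cl

Mg is in period 3, group 2; Al is in period 3, group 13; Cl is in period 3, group 17.
First ionization energy rises across a period (greater Z_eff holds electrons more tightly) and falls down a group (valence electrons are farther from the nucleus).
All lie in period 3; the across-period trend (first ionization energy increases left to right) applies, with the exception below.
Note the exception: Mg has a higher first ionization energy than Al, contrary to the simple trend — Al's single 3p electron is easier to remove than one from Mg's filled 3s².
For reference (kJ/mol): Mg 738, Al 578, Cl 1251.
The highest IE₁ among these belongs to Cl.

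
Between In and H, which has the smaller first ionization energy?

Across a period the outer electron is held more tightly (higher IE₁); down a group it sits in a higher shell, more shielded, and comes off more easily.
Neither a single period nor a single group — weigh both effects.
H > In: period and group pull opposite ways; the down-group shift dominates (1312 vs 558 kJ/mol).
Approximate values (kJ/mol): H 1312, In 558.
So In has the smaller first ionization energy (In < H).

In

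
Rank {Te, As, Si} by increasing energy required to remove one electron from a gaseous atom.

Si < Te < As

Si is in period 3, group 14; As is in period 4, group 15; Te is in period 5, group 16.
Across a period the outer electron is held more tightly (higher IE₁); down a group it sits in a higher shell, more shielded, and comes off more easily.
A diagonal step moves right (one effect) and down (the opposite effect) at once.
Te > Si: period and group pull opposite ways; the across-period shift dominates (869 vs 786 kJ/mol).
As > Te: the two effects oppose for this pair; the down-group effect wins (947 vs 869 kJ/mol).
Approximate values (kJ/mol): Si 786, As 947, Te 869.
So from lowest to highest: Si < Te < As.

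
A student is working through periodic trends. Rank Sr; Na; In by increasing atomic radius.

Atomic radius shrinks across a period as nuclear charge pulls the same shell inward, and grows down a group as new shells are added.
Here both period and group differ, so the two effects have to be weighed against each other.
Na > In: the two effects oppose for this pair; the across-period effect wins (155 vs 142 pm).
Sr > Na: the two effects oppose for this pair; the down-group effect wins (185 vs 155 pm).
Approximate values (pm): Na 155, Sr 185, In 142.
So from smallest to largest: In < Na < Sr.

In < Na < Sr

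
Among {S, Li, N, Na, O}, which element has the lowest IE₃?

After 2 electrons have been removed, what remains? S²⁺ still has 4 valence electrons; Li²⁺ is already 1 electron into the core; N²⁺ still has 3 valence electrons; Na²⁺ is already 1 electron into the core; O²⁺ still has 4 valence electrons.
Breaking into a closed-shell core is much more expensive than removing a leftover valence electron — Na and Li have the largest IE_3 here.
Valence configurations: S²⁺ [Ne]3s²3p², N²⁺ [He]2s²2p¹, O²⁺ [He]2s²2p².
Tabulated IE_3 (kJ/mol): S 3357, Li 11815, N 4578, Na 6910, O 5300.
Overall IE_3 order: S < N < O < Na < Li.

S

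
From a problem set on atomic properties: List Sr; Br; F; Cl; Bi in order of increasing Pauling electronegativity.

F is in period 2, group 17; Cl is in period 3, group 17; Br is in period 4, group 17; Sr is in period 5, group 2; Bi is in period 6, group 15.
EN rises left→right (higher Z_eff, smaller atoms) and falls top→bottom (larger, more shielded atoms).
Neither a single period nor a single group — weigh both effects.
Bi > Sr: period and group pull opposite ways; the across-period shift dominates (2.02 vs 0.95).
Br > Bi: both effects reinforce here, so Br is clearly the higher of the two.
Cl > Br: they share group 17; the group trend gives Cl the larger value.
F > Cl: F sits above Cl in group 17, so the down-group effect alone puts F higher.
Approximate values (Pauling): F 3.98, Cl 3.16, Br 2.96, Sr 0.95, Bi 2.02.
So from lowest to highest: Sr < Bi < Br < Cl < F.

Sr, Bi, Br, Cl, F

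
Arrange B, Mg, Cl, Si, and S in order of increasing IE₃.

Consider each +2 ion: B²⁺ still has 1 valence electron; Mg²⁺ is the bare [Ne] core; Cl²⁺ still has 5 valence electrons; Si²⁺ still has 2 valence electrons; S²⁺ still has 4 valence electrons.
Breaking into a closed-shell core is much more expensive than removing a leftover valence electron — Mg has the largest IE_3 here.
Valence configurations: B²⁺ [He]2s¹, Cl²⁺ [Ne]3s²3p³, Si²⁺ [Ne]3s², S²⁺ [Ne]3s²3p².
The numbers (kJ/mol): B 3660, Mg 7733, Cl 3822, Si 3232, S 3357.
Putting it together, IE_3: Si < S < B < Cl < Mg.

Si, S, B, Cl, Mg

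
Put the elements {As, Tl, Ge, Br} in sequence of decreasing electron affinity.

Ge is in period 4, group 14; As is in period 4, group 15; Br is in period 4, group 17; Tl is in period 6, group 13.
Electron affinity generally becomes more exothermic across a period toward the halogens and less exothermic down a group.
Here both period and group differ, so the two effects have to be weighed against each other.
As > Tl: relative to Tl, both the across-period and down-group shifts push As's electron affinity up.
Ge > As: this pair runs against the simple trend — see the exception note.
Br > Ge: both are in period 4; the period trend gives Br the larger value.
Note the exception: Ge has a higher electron affinity than As, contrary to the simple trend — adding an electron to As's half-filled 4p³ is unfavourable, so Ge (4p²) has the more exothermic EA.
Approximate values (kJ/mol): Ge 119, As 78, Br 325, Tl 19.
So from highest to lowest: Br > Ge > As > Tl.

Br > Ge > As > Tl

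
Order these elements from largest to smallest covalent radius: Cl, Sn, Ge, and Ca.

Ca, Sn, Ge, Cl

Cl is in period 3, group 17; Ca is in period 4, group 2; Ge is in period 4, group 14; Sn is in period 5, group 14.
Across a period the added protons contract the valence shell; down a group each new principal shell makes the atom larger.
Neither a single period nor a single group — weigh both effects.
Ge > Cl: relative to Cl, both the across-period and down-group shifts push Ge's atomic radius up.
Sn > Ge: Sn sits below Ge in group 14, so the down-group effect alone puts Sn larger.
Ca > Sn: period and group pull opposite ways; the across-period shift dominates (171 vs 140 pm).
For reference (pm): Cl 99, Ca 171, Ge 121, Sn 140.
So from largest to smallest: Ca > Sn > Ge > Cl.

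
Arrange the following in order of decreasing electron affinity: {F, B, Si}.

B is in period 2, group 13; F is in period 2, group 17; Si is in period 3, group 14.
Atoms with high Z_eff and room in the valence shell (especially the halogens) have the most exothermic electron affinities.
These span different periods and groups, so the two trends combine.
Si > B: period and group pull opposite ways; the across-period shift dominates (134 vs 27 kJ/mol).
F > Si: both effects reinforce here, so F is clearly the higher of the two.
Approximate values (kJ/mol): B 27, F 328, Si 134.
So from highest to lowest: F > Si > B.

F, Si, B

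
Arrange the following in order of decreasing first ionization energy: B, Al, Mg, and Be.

Be > B > Mg > Al

Be is in period 2, group 2; B is in period 2, group 13; Mg is in period 3, group 2; Al is in period 3, group 13.
First ionization energy rises across a period (greater Z_eff holds electrons more tightly) and falls down a group (valence electrons are farther from the nucleus).
These span different periods and groups, so the two trends combine.
Mg > Al: this pair runs against the simple trend — see the exception note.
B > Mg: both effects reinforce here, so B is clearly the higher of the two.
Be > B: this pair runs against the simple trend — see the exception note.
Note the exception: Mg has a higher first ionization energy than Al, contrary to the simple trend — Al's single 3p electron is easier to remove than one from Mg's filled 3s².
Note the exception: Be has a higher first ionization energy than B, contrary to the simple trend — removing B's lone 2p electron is easier than breaking Be's filled 2s².
For reference (kJ/mol): Be 900, B 801, Mg 738, Al 578.
So from highest to lowest: Be > B > Mg > Al.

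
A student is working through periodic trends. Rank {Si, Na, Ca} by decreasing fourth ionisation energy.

Na > Ca > Si

The fourth ionization energy removes an electron from the +3 ion. For each element: Si³⁺ still has 1 valence electron; Na³⁺ is already 2 electrons into the core; Ca³⁺ is already 1 electron into the core.
Breaking into a closed-shell core is much more expensive than removing a leftover valence electron — Ca and Na have the largest IE_4 here.
Tabulated IE_4 (kJ/mol): Si 4356, Na 9543, Ca 6491.
Hence IE_4: Si < Ca < Na.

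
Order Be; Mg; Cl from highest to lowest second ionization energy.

Cl > Be > Mg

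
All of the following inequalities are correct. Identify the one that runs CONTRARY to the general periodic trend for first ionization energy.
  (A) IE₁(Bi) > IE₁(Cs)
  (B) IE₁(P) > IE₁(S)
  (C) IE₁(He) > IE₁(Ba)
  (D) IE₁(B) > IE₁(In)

(B)

The general trend: first ionization energy increases across a period and decreases down a group.
(A) Bi (period 6, group 15) vs Cs (period 6, group 1): the stated order agrees with the simple trend.
(B) P (period 3, group 15) vs S (period 3, group 16): the stated order contradicts the simple trend.
(C) He (period 1, group 18) vs Ba (period 6, group 2): the stated order agrees with the simple trend.
(D) B (period 2, group 13) vs In (period 5, group 13): the stated order agrees with the simple trend.
The exception is (B): S (3p⁴) ionizes more easily than half-filled P (3p³) because the paired 3p electron in S is pushed out by e⁻–e⁻ repulsion.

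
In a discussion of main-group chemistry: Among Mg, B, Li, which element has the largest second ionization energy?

The second ionization energy removes an electron from the +1 ion. For each element: Mg⁺ still has 1 valence electron; B⁺ still has 2 valence electrons; Li⁺ is the bare [He] core.
Pulling an electron out of a noble-gas core costs far more than removing a remaining valence electron, so Li sits at the high end of IE_2.
Valence configurations: Mg⁺ [Ne]3s¹, B⁺ [He]2s².
The numbers (kJ/mol): Mg 1451, B 2427, Li 7298.
Hence IE_2: Mg < B < Li.

Li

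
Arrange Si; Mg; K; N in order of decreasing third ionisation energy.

Mg > N > K > Si

The third ionization energy removes an electron from the +2 ion. For each element: Si²⁺ still has 2 valence electrons; Mg²⁺ is the bare [Ne] core; K²⁺ is already 1 electron into the core; N²⁺ still has 3 valence electrons.
Usually core removal costs more than valence removal, but here the competition is close: a tightly held n=2 valence electron can cost more to remove than an n=3 core electron, so the actual values have to decide it.
Valence configurations: Si²⁺ [Ne]3s², N²⁺ [He]2s²2p¹.
Tabulated IE_3 (kJ/mol): Si 3232, Mg 7733, K 4420, N 4578.
Putting it together, IE_3: Si < K < N < Mg.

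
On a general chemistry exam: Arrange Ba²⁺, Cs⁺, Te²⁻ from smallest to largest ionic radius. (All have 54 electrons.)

Ba²⁺, Cs⁺, Te²⁻

All of these have 54 electrons, so size is governed by nuclear charge alone: the more protons, the stronger the pull on the same electron cloud, and the smaller the ion.
Nuclear charges: Ba²⁺ (Z=56), Cs⁺ (Z=55), Te²⁻ (Z=52).
Smallest to largest: Ba²⁺ < Cs⁺ < Te²⁻.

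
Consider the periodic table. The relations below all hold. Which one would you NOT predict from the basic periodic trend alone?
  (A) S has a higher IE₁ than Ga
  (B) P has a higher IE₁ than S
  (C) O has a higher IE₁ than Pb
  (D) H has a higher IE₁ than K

(B)

The general trend: IE₁ increases across a period and decreases down a group.
(A) S (period 3, group 16) vs Ga (period 4, group 13): the stated order agrees with the simple trend.
(B) P (period 3, group 15) vs S (period 3, group 16): the stated order contradicts the simple trend.
(C) O (period 2, group 16) vs Pb (period 6, group 14): the stated order agrees with the simple trend.
(D) H (period 1, group 1) vs K (period 4, group 1): the stated order agrees with the simple trend.
The exception is (B): S (3p⁴) ionizes more easily than half-filled P (3p³) because the paired 3p electron in S is pushed out by e⁻–e⁻ repulsion.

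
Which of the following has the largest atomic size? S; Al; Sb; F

Radius decreases left→right (rising Z_eff, same n) and increases top→bottom (higher n).
Here both period and group differ, so the two effects have to be weighed against each other.
S > F: both effects reinforce here, so S is clearly the larger of the two.
Al > S: Al lies to the left of S in period 3, so the across-period effect alone puts Al larger.
Sb > Al: period and group pull opposite ways; the down-group shift dominates (140 vs 126 pm).
For reference (pm): F 64, Al 126, S 103, Sb 140.
The largest atomic size among these belongs to Sb.

Sb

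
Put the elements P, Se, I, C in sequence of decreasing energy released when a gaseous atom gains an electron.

I > Se > C > P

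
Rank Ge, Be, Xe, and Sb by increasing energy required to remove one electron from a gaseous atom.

Be is in period 2, group 2; Ge is in period 4, group 14; Sb is in period 5, group 15; Xe is in period 5, group 18.
IE₁ increases left→right with effective nuclear charge and decreases top→bottom as the valence shell moves farther out.
These span different periods and groups, so the two trends combine.
Sb > Ge: period and group pull opposite ways; the across-period shift dominates (831 vs 762 kJ/mol).
Be > Sb: period and group pull opposite ways; the down-group shift dominates (900 vs 831 kJ/mol).
Xe > Be: the two effects oppose for this pair; the across-period effect wins (1170 vs 900 kJ/mol).
Tabulated first ionization energy (kJ/mol): Be 900, Ge 762, Sb 831, Xe 1170.
So from lowest to highest: Ge < Sb < Be < Xe.

Ge, Sb, Be, Xe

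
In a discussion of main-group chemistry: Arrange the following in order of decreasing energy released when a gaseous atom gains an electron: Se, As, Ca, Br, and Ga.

Br, Se, As, Ga, Ca

Electron affinity generally becomes more exothermic across a period toward the halogens and less exothermic down a group.
All lie in period 4, so electron affinity increases left to right.
So from highest to lowest: Br > Se > As > Ga > Ca.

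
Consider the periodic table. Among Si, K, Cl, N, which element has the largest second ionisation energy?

Consider each +1 ion: Si⁺ still has 3 valence electrons; K⁺ is the bare [Ar] core; Cl⁺ still has 6 valence electrons; N⁺ still has 4 valence electrons.
Breaking into a closed-shell core is much more expensive than removing a leftover valence electron — K has the largest IE_2 here.
Valence configurations: Si⁺ [Ne]3s²3p¹, Cl⁺ [Ne]3s²3p⁴, N⁺ [He]2s²2p².
Approximate IE_2 values (kJ/mol): Si 1577, K 3052, Cl 2298, N 2856.
Hence IE_2: Si < Cl < N < K.

K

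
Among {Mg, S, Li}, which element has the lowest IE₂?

The second ionization energy removes an electron from the +1 ion. For each element: Mg⁺ still has 1 valence electron; S⁺ still has 5 valence electrons; Li⁺ is the bare [He] core.
Breaking into a closed-shell core is much more expensive than removing a leftover valence electron — Li has the largest IE_2 here.
Valence configurations: Mg⁺ [Ne]3s¹, S⁺ [Ne]3s²3p³.
Approximate IE_2 values (kJ/mol): Mg 1451, S 2252, Li 7298.
Putting it together, IE_2: Mg < S < Li.

Mg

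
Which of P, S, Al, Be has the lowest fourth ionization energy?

IE_4 is the cost of taking one more electron from the +3 cation: P³⁺ still has 2 valence electrons; S³⁺ still has 3 valence electrons; Al³⁺ is the bare [Ne] core; Be³⁺ is already 1 electron into the core.
Pulling an electron out of a noble-gas core costs far more than removing a remaining valence electron, so Al and Be sit at the high end of IE_4.
Valence configurations: P³⁺ [Ne]3s², S³⁺ [Ne]3s²3p¹.
S³⁺ loses a lone 3p electron whereas P³⁺ must break into a filled 3s² pair, so IE_4(P) > IE_4(S) even though S has the higher nuclear charge.
The numbers (kJ/mol): P 4964, S 4556, Al 11577, Be 21007.
So the fourth ionization energies run S < P < Al < Be.

S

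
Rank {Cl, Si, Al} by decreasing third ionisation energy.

IE_3 is the cost of taking one more electron from the +2 cation: Cl²⁺ still has 5 valence electrons; Si²⁺ still has 2 valence electrons; Al²⁺ still has 1 valence electron.
All are still removing valence electrons, so compare the +2 ions as you would atoms: IE_3 generally rises across a period (higher Z_eff) and falls down a group (larger shell), subject to the usual subshell exceptions.
Valence configurations: Cl²⁺ [Ne]3s²3p³, Si²⁺ [Ne]3s², Al²⁺ [Ne]3s¹.
Tabulated IE_3 (kJ/mol): Cl 3822, Si 3232, Al 2745.
Putting it together, IE_3: Al < Si < Cl.

Cl > Si > Al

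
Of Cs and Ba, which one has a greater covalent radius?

Cs

Cs is in period 6, group 1; Ba is in period 6, group 2.
Across a period the added protons contract the valence shell; down a group each new principal shell makes the atom larger.
All lie in period 6, so atomic radius increases right to left.
So Cs has the greater covalent radius (Cs > Ba).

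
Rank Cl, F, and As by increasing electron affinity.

As, F, Cl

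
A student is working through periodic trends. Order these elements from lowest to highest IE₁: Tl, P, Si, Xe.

Removing the outermost electron gets harder across a period and easier down a group.
These span different periods and groups, so the two trends combine.
Si > Tl: both effects reinforce here, so Si is clearly the higher of the two.
P > Si: both are in period 3; the period trend gives P the larger value.
Xe > P: period and group pull opposite ways; the across-period shift dominates (1170 vs 1012 kJ/mol).
For reference (kJ/mol): Si 786, P 1012, Xe 1170, Tl 589.
So from lowest to highest: Tl < Si < P < Xe.

Tl, Si, P, Xe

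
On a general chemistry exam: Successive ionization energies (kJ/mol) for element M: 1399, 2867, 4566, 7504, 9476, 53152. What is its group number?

Group 15

Look for the largest jump between consecutive ionization energies: IE6/IE5 ≈ 5.6, far larger than any earlier ratio.
That jump marks the point where a core electron is being removed. So the atom has 5 valence electrons.
A main-group element with 5 valence electrons is in group 15.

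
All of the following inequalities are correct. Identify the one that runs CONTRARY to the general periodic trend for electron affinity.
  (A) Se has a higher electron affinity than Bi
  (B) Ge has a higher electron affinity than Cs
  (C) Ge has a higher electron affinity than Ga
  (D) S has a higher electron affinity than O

(D)

The general trend: electron affinity increases across a period and decreases down a group.
(A) Se (period 4, group 16) vs Bi (period 6, group 15): the stated order agrees with the simple trend.
(B) Ge (period 4, group 14) vs Cs (period 6, group 1): the stated order agrees with the simple trend.
(C) Ge (period 4, group 14) vs Ga (period 4, group 13): the stated order agrees with the simple trend.
(D) S (period 3, group 16) vs O (period 2, group 16): the stated order contradicts the simple trend.
The exception is (D): the compact 2p subshell of O repels the added electron more than S's larger 3p does.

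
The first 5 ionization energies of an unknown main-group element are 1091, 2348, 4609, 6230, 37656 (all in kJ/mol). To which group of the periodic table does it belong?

Group 14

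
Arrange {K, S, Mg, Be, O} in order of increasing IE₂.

IE_2 is the cost of taking one more electron from the +1 cation: K⁺ is the bare [Ar] core; S⁺ still has 5 valence electrons; Mg⁺ still has 1 valence electron; Be⁺ still has 1 valence electron; O⁺ still has 5 valence electrons.
Usually core removal costs more than valence removal, but here the competition is close: a tightly held n=2 valence electron can cost more to remove than an n=3 core electron, so the actual values have to decide it.
Valence configurations: S⁺ [Ne]3s²3p³, Mg⁺ [Ne]3s¹, Be⁺ [He]2s¹, O⁺ [He]2s²2p³.
Tabulated IE_2 (kJ/mol): K 3052, S 2252, Mg 1451, Be 1757, O 3388.
Overall IE_2 order: Mg < Be < S < K < O.

Mg < Be < S < K < O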